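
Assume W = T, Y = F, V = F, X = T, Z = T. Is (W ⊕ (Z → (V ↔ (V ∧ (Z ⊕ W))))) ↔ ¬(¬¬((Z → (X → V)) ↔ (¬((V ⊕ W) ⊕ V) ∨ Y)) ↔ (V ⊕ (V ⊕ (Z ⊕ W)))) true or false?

F

Z ⊕ W = T ⊕ T = F
V ∧ (Z ⊕ W) = F ∧ F = F
V ↔ (V ∧ (Z ⊕ W)) = F ↔ F = T
Z → (V ↔ (V ∧ (Z ⊕ W))) = T → T = T
W ⊕ (Z → (V ↔ (V ∧ (Z ⊕ W)))) = T ⊕ T = F
X → V = T → F = F
Z → (X → V) = T → F = F
V ⊕ W = F ⊕ T = T
(V ⊕ W) ⊕ V = T ⊕ F = T
¬((V ⊕ W) ⊕ V) = ¬T = F
¬((V ⊕ W) ⊕ V) ∨ Y = F ∨ F = F
(Z → (X → V)) ↔ (¬((V ⊕ W) ⊕ V) ∨ Y) = F ↔ F = T
¬((Z → (X → V)) ↔ (¬((V ⊕ W) ⊕ V) ∨ Y)) = ¬T = F
¬¬((Z → (X → V)) ↔ (¬((V ⊕ W) ⊕ V) ∨ Y)) = ¬F = T
Z ⊕ W = T ⊕ T = F
V ⊕ (Z ⊕ W) = F ⊕ F = F
V ⊕ (V ⊕ (Z ⊕ W)) = F ⊕ F = F
¬¬((Z → (X → V)) ↔ (¬((V ⊕ W) ⊕ V) ∨ Y)) ↔ (V ⊕ (V ⊕ (Z ⊕ W))) = T ↔ F = F
¬(¬¬((Z → (X → V)) ↔ (¬((V ⊕ W) ⊕ V) ∨ Y)) ↔ (V ⊕ (V ⊕ (Z ⊕ W)))) = ¬F = T
(W ⊕ (Z → (V ↔ (V ∧ (Z ⊕ W))))) ↔ ¬(¬¬((Z → (X → V)) ↔ (¬((V ⊕ W) ⊕ V) ∨ Y)) ↔ (V ⊕ (V ⊕ (Z ⊕ W)))) = F ↔ T = F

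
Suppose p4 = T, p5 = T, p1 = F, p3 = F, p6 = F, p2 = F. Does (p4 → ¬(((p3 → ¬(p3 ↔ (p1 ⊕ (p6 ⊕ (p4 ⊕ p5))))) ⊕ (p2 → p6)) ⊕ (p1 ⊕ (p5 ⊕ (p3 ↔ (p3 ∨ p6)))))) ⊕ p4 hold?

F

Substituting p4=T, p5=T, p1=F, p3=F, p6=F, p2=F:
p4 ⊕ p5 = T ⊕ T = F
p6 ⊕ (p4 ⊕ p5) = F ⊕ F = F
p1 ⊕ (p6 ⊕ (p4 ⊕ p5)) = F ⊕ F = F
p3 ↔ (p1 ⊕ (p6 ⊕ (p4 ⊕ p5))) = F ↔ F = T
¬(p3 ↔ (p1 ⊕ (p6 ⊕ (p4 ⊕ p5)))) = ¬T = F
p3 → ¬(p3 ↔ (p1 ⊕ (p6 ⊕ (p4 ⊕ p5)))) = F → F = T
p2 → p6 = F → F = T
(p3 → ¬(p3 ↔ (p1 ⊕ (p6 ⊕ (p4 ⊕ p5))))) ⊕ (p2 → p6) = T ⊕ T = F
p3 ∨ p6 = F ∨ F = F
p3 ↔ (p3 ∨ p6) = F ↔ F = T
p5 ⊕ (p3 ↔ (p3 ∨ p6)) = T ⊕ T = F
p1 ⊕ (p5 ⊕ (p3 ↔ (p3 ∨ p6))) = F ⊕ F = F
((p3 → ¬(p3 ↔ (p1 ⊕ (p6 ⊕ (p4 ⊕ p5))))) ⊕ (p2 → p6)) ⊕ (p1 ⊕ (p5 ⊕ (p3 ↔ (p3 ∨ p6)))) = F ⊕ F = F
¬(((p3 → ¬(p3 ↔ (p1 ⊕ (p6 ⊕ (p4 ⊕ p5))))) ⊕ (p2 → p6)) ⊕ (p1 ⊕ (p5 ⊕ (p3 ↔ (p3 ∨ p6))))) = ¬F = T
p4 → ¬(((p3 → ¬(p3 ↔ (p1 ⊕ (p6 ⊕ (p4 ⊕ p5))))) ⊕ (p2 → p6)) ⊕ (p1 ⊕ (p5 ⊕ (p3 ↔ (p3 ∨ p6))))) = T → T = T
(p4 → ¬(((p3 → ¬(p3 ↔ (p1 ⊕ (p6 ⊕ (p4 ⊕ p5))))) ⊕ (p2 → p6)) ⊕ (p1 ⊕ (p5 ⊕ (p3 ↔ (p3 ∨ p6)))))) ⊕ p4 = T ⊕ T = F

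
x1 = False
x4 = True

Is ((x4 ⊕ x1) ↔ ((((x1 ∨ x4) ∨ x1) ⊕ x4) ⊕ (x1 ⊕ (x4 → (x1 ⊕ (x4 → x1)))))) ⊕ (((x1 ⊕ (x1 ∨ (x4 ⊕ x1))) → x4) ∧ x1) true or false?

Substituting x1=False, x4=True:
x4 ⊕ x1 = True ⊕ False = True
x1 ∨ x4 = False ∨ True = True
(x1 ∨ x4) ∨ x1 = True ∨ False = True
((x1 ∨ x4) ∨ x1) ⊕ x4 = True ⊕ True = False
x4 → x1 = True → False = False
x1 ⊕ (x4 → x1) = False ⊕ False = False
x4 → (x1 ⊕ (x4 → x1)) = True → False = False
x1 ⊕ (x4 → (x1 ⊕ (x4 → x1))) = False ⊕ False = False
(((x1 ∨ x4) ∨ x1) ⊕ x4) ⊕ (x1 ⊕ (x4 → (x1 ⊕ (x4 → x1)))) = False ⊕ False = False
(x4 ⊕ x1) ↔ ((((x1 ∨ x4) ∨ x1) ⊕ x4) ⊕ (x1 ⊕ (x4 → (x1 ⊕ (x4 → x1))))) = True ↔ False = False
x4 ⊕ x1 = True ⊕ False = True
x1 ∨ (x4 ⊕ x1) = False ∨ True = True
x1 ⊕ (x1 ∨ (x4 ⊕ x1)) = False ⊕ True = True
(x1 ⊕ (x1 ∨ (x4 ⊕ x1))) → x4 = True → True = True
((x1 ⊕ (x1 ∨ (x4 ⊕ x1))) → x4) ∧ x1 = True ∧ False = False
((x4 ⊕ x1) ↔ ((((x1 ∨ x4) ∨ x1) ⊕ x4) ⊕ (x1 ⊕ (x4 → (x1 ⊕ (x4 → x1)))))) ⊕ (((x1 ⊕ (x1 ∨ (x4 ⊕ x1))) → x4) ∧ x1) = False ⊕ False = False

False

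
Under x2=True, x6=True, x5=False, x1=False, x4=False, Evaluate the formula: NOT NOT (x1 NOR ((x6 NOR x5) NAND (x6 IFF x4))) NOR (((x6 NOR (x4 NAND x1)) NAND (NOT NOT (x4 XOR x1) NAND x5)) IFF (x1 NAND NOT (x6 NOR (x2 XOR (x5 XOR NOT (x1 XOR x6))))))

False

x6 NOR x5 = True NOR False = False
x6 IFF x4 = True IFF False = False
(x6 NOR x5) NAND (x6 IFF x4) = False NAND False = True
x1 NOR ((x6 NOR x5) NAND (x6 IFF x4)) = False NOR True = False
NOT (x1 NOR ((x6 NOR x5) NAND (x6 IFF x4))) = NOT False = True
NOT NOT (x1 NOR ((x6 NOR x5) NAND (x6 IFF x4))) = NOT True = False
x4 NAND x1 = False NAND False = True
x6 NOR (x4 NAND x1) = True NOR True = False
x4 XOR x1 = False XOR False = False
NOT (x4 XOR x1) = NOT False = True
NOT NOT (x4 XOR x1) = NOT True = False
NOT NOT (x4 XOR x1) NAND x5 = False NAND False = True
(x6 NOR (x4 NAND x1)) NAND (NOT NOT (x4 XOR x1) NAND x5) = False NAND True = True
x1 XOR x6 = False XOR True = True
NOT (x1 XOR x6) = NOT True = False
x5 XOR NOT (x1 XOR x6) = False XOR False = False
x2 XOR (x5 XOR NOT (x1 XOR x6)) = True XOR False = True
x6 NOR (x2 XOR (x5 XOR NOT (x1 XOR x6))) = True NOR True = False
NOT (x6 NOR (x2 XOR (x5 XOR NOT (x1 XOR x6)))) = NOT False = True
x1 NAND NOT (x6 NOR (x2 XOR (x5 XOR NOT (x1 XOR x6)))) = False NAND True = True
((x6 NOR (x4 NAND x1)) NAND (NOT NOT (x4 XOR x1) NAND x5)) IFF (x1 NAND NOT (x6 NOR (x2 XOR (x5 XOR NOT (x1 XOR x6))))) = True IFF True = True
NOT NOT (x1 NOR ((x6 NOR x5) NAND (x6 IFF x4))) NOR (((x6 NOR (x4 NAND x1)) NAND (NOT NOT (x4 XOR x1) NAND x5)) IFF (x1 NAND NOT (x6 NOR (x2 XOR (x5 XOR NOT (x1 XOR x6)))))) = False NOR True = False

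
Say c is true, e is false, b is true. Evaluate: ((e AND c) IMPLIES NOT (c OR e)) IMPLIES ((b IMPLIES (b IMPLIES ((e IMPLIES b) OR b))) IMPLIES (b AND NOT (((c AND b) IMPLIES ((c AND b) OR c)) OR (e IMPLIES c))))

False

e AND c = False AND True = False
c OR e = True OR False = True
NOT (c OR e) = NOT True = False
(e AND c) IMPLIES NOT (c OR e) = False IMPLIES False = True
e IMPLIES b = False IMPLIES True = True
(e IMPLIES b) OR b = True OR True = True
b IMPLIES ((e IMPLIES b) OR b) = True IMPLIES True = True
b IMPLIES (b IMPLIES ((e IMPLIES b) OR b)) = True IMPLIES True = True
c AND b = True AND True = True
c AND b = True AND True = True
(c AND b) OR c = True OR True = True
(c AND b) IMPLIES ((c AND b) OR c) = True IMPLIES True = True
e IMPLIES c = False IMPLIES True = True
((c AND b) IMPLIES ((c AND b) OR c)) OR (e IMPLIES c) = True OR True = True
NOT (((c AND b) IMPLIES ((c AND b) OR c)) OR (e IMPLIES c)) = NOT True = False
b AND NOT (((c AND b) IMPLIES ((c AND b) OR c)) OR (e IMPLIES c)) = True AND False = False
(b IMPLIES (b IMPLIES ((e IMPLIES b) OR b))) IMPLIES (b AND NOT (((c AND b) IMPLIES ((c AND b) OR c)) OR (e IMPLIES c))) = True IMPLIES False = False
((e AND c) IMPLIES NOT (c OR e)) IMPLIES ((b IMPLIES (b IMPLIES ((e IMPLIES b) OR b))) IMPLIES (b AND NOT (((c AND b) IMPLIES ((c AND b) OR c)) OR (e IMPLIES c)))) = True IMPLIES False = False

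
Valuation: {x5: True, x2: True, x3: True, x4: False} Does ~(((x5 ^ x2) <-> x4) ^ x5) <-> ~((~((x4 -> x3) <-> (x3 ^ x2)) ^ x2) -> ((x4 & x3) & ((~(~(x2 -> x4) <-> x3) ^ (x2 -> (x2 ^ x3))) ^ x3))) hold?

Substituting x5=True, x2=True, x3=True, x4=False:
x5 ^ x2 = True ^ True = False
(x5 ^ x2) <-> x4 = False <-> False = True
((x5 ^ x2) <-> x4) ^ x5 = True ^ True = False
~(((x5 ^ x2) <-> x4) ^ x5) = ~False = True
x4 -> x3 = False -> True = True
x3 ^ x2 = True ^ True = False
(x4 -> x3) <-> (x3 ^ x2) = True <-> False = False
~((x4 -> x3) <-> (x3 ^ x2)) = ~False = True
~((x4 -> x3) <-> (x3 ^ x2)) ^ x2 = True ^ True = False
x4 & x3 = False & True = False
x2 -> x4 = True -> False = False
~(x2 -> x4) = ~False = True
~(x2 -> x4) <-> x3 = True <-> True = True
~(~(x2 -> x4) <-> x3) = ~True = False
x2 ^ x3 = True ^ True = False
x2 -> (x2 ^ x3) = True -> False = False
~(~(x2 -> x4) <-> x3) ^ (x2 -> (x2 ^ x3)) = False ^ False = False
(~(~(x2 -> x4) <-> x3) ^ (x2 -> (x2 ^ x3))) ^ x3 = False ^ True = True
(x4 & x3) & ((~(~(x2 -> x4) <-> x3) ^ (x2 -> (x2 ^ x3))) ^ x3) = False & True = False
(~((x4 -> x3) <-> (x3 ^ x2)) ^ x2) -> ((x4 & x3) & ((~(~(x2 -> x4) <-> x3) ^ (x2 -> (x2 ^ x3))) ^ x3)) = False -> False = True
~((~((x4 -> x3) <-> (x3 ^ x2)) ^ x2) -> ((x4 & x3) & ((~(~(x2 -> x4) <-> x3) ^ (x2 -> (x2 ^ x3))) ^ x3))) = ~True = False
~(((x5 ^ x2) <-> x4) ^ x5) <-> ~((~((x4 -> x3) <-> (x3 ^ x2)) ^ x2) -> ((x4 & x3) & ((~(~(x2 -> x4) <-> x3) ^ (x2 -> (x2 ^ x3))) ^ x3))) = True <-> False = False

False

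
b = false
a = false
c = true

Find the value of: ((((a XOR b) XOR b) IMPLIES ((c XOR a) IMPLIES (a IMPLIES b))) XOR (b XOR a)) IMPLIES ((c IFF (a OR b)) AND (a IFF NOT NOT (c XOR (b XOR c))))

a XOR b = false XOR false = false
(a XOR b) XOR b = false XOR false = false
c XOR a = true XOR false = true
a IMPLIES b = false IMPLIES false = true
(c XOR a) IMPLIES (a IMPLIES b) = true IMPLIES true = true
((a XOR b) XOR b) IMPLIES ((c XOR a) IMPLIES (a IMPLIES b)) = false IMPLIES true = true
b XOR a = false XOR false = false
(((a XOR b) XOR b) IMPLIES ((c XOR a) IMPLIES (a IMPLIES b))) XOR (b XOR a) = true XOR false = true
a OR b = false OR false = false
c IFF (a OR b) = true IFF false = false
b XOR c = false XOR true = true
c XOR (b XOR c) = true XOR true = false
NOT (c XOR (b XOR c)) = NOT false = true
NOT NOT (c XOR (b XOR c)) = NOT true = false
a IFF NOT NOT (c XOR (b XOR c)) = false IFF false = true
(c IFF (a OR b)) AND (a IFF NOT NOT (c XOR (b XOR c))) = false AND true = false
((((a XOR b) XOR b) IMPLIES ((c XOR a) IMPLIES (a IMPLIES b))) XOR (b XOR a)) IMPLIES ((c IFF (a OR b)) AND (a IFF NOT NOT (c XOR (b XOR c)))) = true IMPLIES false = false

false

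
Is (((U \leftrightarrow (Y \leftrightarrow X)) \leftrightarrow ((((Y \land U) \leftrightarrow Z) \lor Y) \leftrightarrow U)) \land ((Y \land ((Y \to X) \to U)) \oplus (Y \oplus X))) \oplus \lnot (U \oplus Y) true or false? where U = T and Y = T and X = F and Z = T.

T

Y \leftrightarrow X = T \leftrightarrow F = F
U \leftrightarrow (Y \leftrightarrow X) = T \leftrightarrow F = F
Y \land U = T \land T = T
(Y \land U) \leftrightarrow Z = T \leftrightarrow T = T
((Y \land U) \leftrightarrow Z) \lor Y = T \lor T = T
(((Y \land U) \leftrightarrow Z) \lor Y) \leftrightarrow U = T \leftrightarrow T = T
(U \leftrightarrow (Y \leftrightarrow X)) \leftrightarrow ((((Y \land U) \leftrightarrow Z) \lor Y) \leftrightarrow U) = F \leftrightarrow T = F
Y \to X = T \to F = F
(Y \to X) \to U = F \to T = T
Y \land ((Y \to X) \to U) = T \land T = T
Y \oplus X = T \oplus F = T
(Y \land ((Y \to X) \to U)) \oplus (Y \oplus X) = T \oplus T = F
((U \leftrightarrow (Y \leftrightarrow X)) \leftrightarrow ((((Y \land U) \leftrightarrow Z) \lor Y) \leftrightarrow U)) \land ((Y \land ((Y \to X) \to U)) \oplus (Y \oplus X)) = F \land F = F
U \oplus Y = T \oplus T = F
\lnot (U \oplus Y) = \lnot F = T
(((U \leftrightarrow (Y \leftrightarrow X)) \leftrightarrow ((((Y \land U) \leftrightarrow Z) \lor Y) \leftrightarrow U)) \land ((Y \land ((Y \to X) \to U)) \oplus (Y \oplus X))) \oplus \lnot (U \oplus Y) = F \oplus T = T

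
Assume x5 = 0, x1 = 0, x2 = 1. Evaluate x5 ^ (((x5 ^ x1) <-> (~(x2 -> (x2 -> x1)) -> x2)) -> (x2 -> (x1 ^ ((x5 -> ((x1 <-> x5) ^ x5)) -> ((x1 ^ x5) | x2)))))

x5 ^ x1 = 0 ^ 0 = 0
x2 -> x1 = 1 -> 0 = 0
x2 -> (x2 -> x1) = 1 -> 0 = 0
~(x2 -> (x2 -> x1)) = ~0 = 1
~(x2 -> (x2 -> x1)) -> x2 = 1 -> 1 = 1
(x5 ^ x1) <-> (~(x2 -> (x2 -> x1)) -> x2) = 0 <-> 1 = 0
x1 <-> x5 = 0 <-> 0 = 1
(x1 <-> x5) ^ x5 = 1 ^ 0 = 1
x5 -> ((x1 <-> x5) ^ x5) = 0 -> 1 = 1
x1 ^ x5 = 0 ^ 0 = 0
(x1 ^ x5) | x2 = 0 | 1 = 1
(x5 -> ((x1 <-> x5) ^ x5)) -> ((x1 ^ x5) | x2) = 1 -> 1 = 1
x1 ^ ((x5 -> ((x1 <-> x5) ^ x5)) -> ((x1 ^ x5) | x2)) = 0 ^ 1 = 1
x2 -> (x1 ^ ((x5 -> ((x1 <-> x5) ^ x5)) -> ((x1 ^ x5) | x2))) = 1 -> 1 = 1
((x5 ^ x1) <-> (~(x2 -> (x2 -> x1)) -> x2)) -> (x2 -> (x1 ^ ((x5 -> ((x1 <-> x5) ^ x5)) -> ((x1 ^ x5) | x2)))) = 0 -> 1 = 1
x5 ^ (((x5 ^ x1) <-> (~(x2 -> (x2 -> x1)) -> x2)) -> (x2 -> (x1 ^ ((x5 -> ((x1 <-> x5) ^ x5)) -> ((x1 ^ x5) | x2))))) = 0 ^ 1 = 1

1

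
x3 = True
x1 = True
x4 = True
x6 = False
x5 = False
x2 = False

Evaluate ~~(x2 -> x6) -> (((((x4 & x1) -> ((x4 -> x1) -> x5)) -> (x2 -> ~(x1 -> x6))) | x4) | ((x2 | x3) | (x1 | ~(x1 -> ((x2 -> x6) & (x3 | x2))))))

x2 -> x6 = False -> False = True
~(x2 -> x6) = ~True = False
~~(x2 -> x6) = ~False = True
x4 & x1 = True & True = True
x4 -> x1 = True -> True = True
(x4 -> x1) -> x5 = True -> False = False
(x4 & x1) -> ((x4 -> x1) -> x5) = True -> False = False
x1 -> x6 = True -> False = False
~(x1 -> x6) = ~False = True
x2 -> ~(x1 -> x6) = False -> True = True
((x4 & x1) -> ((x4 -> x1) -> x5)) -> (x2 -> ~(x1 -> x6)) = False -> True = True
(((x4 & x1) -> ((x4 -> x1) -> x5)) -> (x2 -> ~(x1 -> x6))) | x4 = True | True = True
x2 | x3 = False | True = True
x2 -> x6 = False -> False = True
x3 | x2 = True | False = True
(x2 -> x6) & (x3 | x2) = True & True = True
x1 -> ((x2 -> x6) & (x3 | x2)) = True -> True = True
~(x1 -> ((x2 -> x6) & (x3 | x2))) = ~True = False
x1 | ~(x1 -> ((x2 -> x6) & (x3 | x2))) = True | False = True
(x2 | x3) | (x1 | ~(x1 -> ((x2 -> x6) & (x3 | x2)))) = True | True = True
((((x4 & x1) -> ((x4 -> x1) -> x5)) -> (x2 -> ~(x1 -> x6))) | x4) | ((x2 | x3) | (x1 | ~(x1 -> ((x2 -> x6) & (x3 | x2))))) = True | True = True
~~(x2 -> x6) -> (((((x4 & x1) -> ((x4 -> x1) -> x5)) -> (x2 -> ~(x1 -> x6))) | x4) | ((x2 | x3) | (x1 | ~(x1 -> ((x2 -> x6) & (x3 | x2)))))) = True -> True = True

True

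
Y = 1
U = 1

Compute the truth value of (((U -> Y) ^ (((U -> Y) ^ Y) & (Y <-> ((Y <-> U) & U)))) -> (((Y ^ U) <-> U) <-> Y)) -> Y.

U -> Y = 1 -> 1 = 1
U -> Y = 1 -> 1 = 1
(U -> Y) ^ Y = 1 ^ 1 = 0
Y <-> U = 1 <-> 1 = 1
(Y <-> U) & U = 1 & 1 = 1
Y <-> ((Y <-> U) & U) = 1 <-> 1 = 1
((U -> Y) ^ Y) & (Y <-> ((Y <-> U) & U)) = 0 & 1 = 0
(U -> Y) ^ (((U -> Y) ^ Y) & (Y <-> ((Y <-> U) & U))) = 1 ^ 0 = 1
Y ^ U = 1 ^ 1 = 0
(Y ^ U) <-> U = 0 <-> 1 = 0
((Y ^ U) <-> U) <-> Y = 0 <-> 1 = 0
((U -> Y) ^ (((U -> Y) ^ Y) & (Y <-> ((Y <-> U) & U)))) -> (((Y ^ U) <-> U) <-> Y) = 1 -> 0 = 0
(((U -> Y) ^ (((U -> Y) ^ Y) & (Y <-> ((Y <-> U) & U)))) -> (((Y ^ U) <-> U) <-> Y)) -> Y = 0 -> 1 = 1

1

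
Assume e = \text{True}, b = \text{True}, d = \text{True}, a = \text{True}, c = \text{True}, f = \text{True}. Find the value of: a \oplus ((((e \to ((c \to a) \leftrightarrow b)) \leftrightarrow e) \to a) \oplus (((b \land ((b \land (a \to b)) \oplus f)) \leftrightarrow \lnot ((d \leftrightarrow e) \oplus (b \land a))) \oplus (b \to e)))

c \to a = \text{True} \to \text{True} = \text{True}
(c \to a) \leftrightarrow b = \text{True} \leftrightarrow \text{True} = \text{True}
e \to ((c \to a) \leftrightarrow b) = \text{True} \to \text{True} = \text{True}
(e \to ((c \to a) \leftrightarrow b)) \leftrightarrow e = \text{True} \leftrightarrow \text{True} = \text{True}
((e \to ((c \to a) \leftrightarrow b)) \leftrightarrow e) \to a = \text{True} \to \text{True} = \text{True}
a \to b = \text{True} \to \text{True} = \text{True}
b \land (a \to b) = \text{True} \land \text{True} = \text{True}
(b \land (a \to b)) \oplus f = \text{True} \oplus \text{True} = \text{False}
b \land ((b \land (a \to b)) \oplus f) = \text{True} \land \text{False} = \text{False}
d \leftrightarrow e = \text{True} \leftrightarrow \text{True} = \text{True}
b \land a = \text{True} \land \text{True} = \text{True}
(d \leftrightarrow e) \oplus (b \land a) = \text{True} \oplus \text{True} = \text{False}
\lnot ((d \leftrightarrow e) \oplus (b \land a)) = \lnot \text{False} = \text{True}
(b \land ((b \land (a \to b)) \oplus f)) \leftrightarrow \lnot ((d \leftrightarrow e) \oplus (b \land a)) = \text{False} \leftrightarrow \text{True} = \text{False}
b \to e = \text{True} \to \text{True} = \text{True}
((b \land ((b \land (a \to b)) \oplus f)) \leftrightarrow \lnot ((d \leftrightarrow e) \oplus (b \land a))) \oplus (b \to e) = \text{False} \oplus \text{True} = \text{True}
(((e \to ((c \to a) \leftrightarrow b)) \leftrightarrow e) \to a) \oplus (((b \land ((b \land (a \to b)) \oplus f)) \leftrightarrow \lnot ((d \leftrightarrow e) \oplus (b \land a))) \oplus (b \to e)) = \text{True} \oplus \text{True} = \text{False}
a \oplus ((((e \to ((c \to a) \leftrightarrow b)) \leftrightarrow e) \to a) \oplus (((b \land ((b \land (a \to b)) \oplus f)) \leftrightarrow \lnot ((d \leftrightarrow e) \oplus (b \land a))) \oplus (b \to e))) = \text{True} \oplus \text{False} = \text{True}

\text{True}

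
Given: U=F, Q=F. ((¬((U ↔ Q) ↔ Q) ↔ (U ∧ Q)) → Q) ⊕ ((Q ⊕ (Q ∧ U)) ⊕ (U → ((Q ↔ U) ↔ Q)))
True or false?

U ↔ Q = F ↔ F = T
(U ↔ Q) ↔ Q = T ↔ F = F
¬((U ↔ Q) ↔ Q) = ¬F = T
U ∧ Q = F ∧ F = F
¬((U ↔ Q) ↔ Q) ↔ (U ∧ Q) = T ↔ F = F
(¬((U ↔ Q) ↔ Q) ↔ (U ∧ Q)) → Q = F → F = T
Q ∧ U = F ∧ F = F
Q ⊕ (Q ∧ U) = F ⊕ F = F
Q ↔ U = F ↔ F = T
(Q ↔ U) ↔ Q = T ↔ F = F
U → ((Q ↔ U) ↔ Q) = F → F = T
(Q ⊕ (Q ∧ U)) ⊕ (U → ((Q ↔ U) ↔ Q)) = F ⊕ T = T
((¬((U ↔ Q) ↔ Q) ↔ (U ∧ Q)) → Q) ⊕ ((Q ⊕ (Q ∧ U)) ⊕ (U → ((Q ↔ U) ↔ Q))) = T ⊕ T = F

F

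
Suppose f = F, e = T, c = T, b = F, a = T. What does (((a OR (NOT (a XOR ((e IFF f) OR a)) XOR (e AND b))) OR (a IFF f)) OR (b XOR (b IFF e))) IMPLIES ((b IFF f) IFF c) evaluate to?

T

e IFF f = T IFF F = F
(e IFF f) OR a = F OR T = T
a XOR ((e IFF f) OR a) = T XOR T = F
NOT (a XOR ((e IFF f) OR a)) = NOT F = T
e AND b = T AND F = F
NOT (a XOR ((e IFF f) OR a)) XOR (e AND b) = T XOR F = T
a OR (NOT (a XOR ((e IFF f) OR a)) XOR (e AND b)) = T OR T = T
a IFF f = T IFF F = F
(a OR (NOT (a XOR ((e IFF f) OR a)) XOR (e AND b))) OR (a IFF f) = T OR F = T
b IFF e = F IFF T = F
b XOR (b IFF e) = F XOR F = F
((a OR (NOT (a XOR ((e IFF f) OR a)) XOR (e AND b))) OR (a IFF f)) OR (b XOR (b IFF e)) = T OR F = T
b IFF f = F IFF F = T
(b IFF f) IFF c = T IFF T = T
(((a OR (NOT (a XOR ((e IFF f) OR a)) XOR (e AND b))) OR (a IFF f)) OR (b XOR (b IFF e))) IMPLIES ((b IFF f) IFF c) = T IMPLIES T = T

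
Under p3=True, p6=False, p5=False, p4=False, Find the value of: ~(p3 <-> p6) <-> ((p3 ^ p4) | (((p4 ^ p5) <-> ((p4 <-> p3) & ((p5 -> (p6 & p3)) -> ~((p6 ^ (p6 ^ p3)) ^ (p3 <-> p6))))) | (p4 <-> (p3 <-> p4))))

p3 <-> p6 = True <-> False = False
~(p3 <-> p6) = ~False = True
p3 ^ p4 = True ^ False = True
p4 ^ p5 = False ^ False = False
p4 <-> p3 = False <-> True = False
p6 & p3 = False & True = False
p5 -> (p6 & p3) = False -> False = True
p6 ^ p3 = False ^ True = True
p6 ^ (p6 ^ p3) = False ^ True = True
p3 <-> p6 = True <-> False = False
(p6 ^ (p6 ^ p3)) ^ (p3 <-> p6) = True ^ False = True
~((p6 ^ (p6 ^ p3)) ^ (p3 <-> p6)) = ~True = False
(p5 -> (p6 & p3)) -> ~((p6 ^ (p6 ^ p3)) ^ (p3 <-> p6)) = True -> False = False
(p4 <-> p3) & ((p5 -> (p6 & p3)) -> ~((p6 ^ (p6 ^ p3)) ^ (p3 <-> p6))) = False & False = False
(p4 ^ p5) <-> ((p4 <-> p3) & ((p5 -> (p6 & p3)) -> ~((p6 ^ (p6 ^ p3)) ^ (p3 <-> p6)))) = False <-> False = True
p3 <-> p4 = True <-> False = False
p4 <-> (p3 <-> p4) = False <-> False = True
((p4 ^ p5) <-> ((p4 <-> p3) & ((p5 -> (p6 & p3)) -> ~((p6 ^ (p6 ^ p3)) ^ (p3 <-> p6))))) | (p4 <-> (p3 <-> p4)) = True | True = True
(p3 ^ p4) | (((p4 ^ p5) <-> ((p4 <-> p3) & ((p5 -> (p6 & p3)) -> ~((p6 ^ (p6 ^ p3)) ^ (p3 <-> p6))))) | (p4 <-> (p3 <-> p4))) = True | True = True
~(p3 <-> p6) <-> ((p3 ^ p4) | (((p4 ^ p5) <-> ((p4 <-> p3) & ((p5 -> (p6 & p3)) -> ~((p6 ^ (p6 ^ p3)) ^ (p3 <-> p6))))) | (p4 <-> (p3 <-> p4)))) = True <-> True = True

True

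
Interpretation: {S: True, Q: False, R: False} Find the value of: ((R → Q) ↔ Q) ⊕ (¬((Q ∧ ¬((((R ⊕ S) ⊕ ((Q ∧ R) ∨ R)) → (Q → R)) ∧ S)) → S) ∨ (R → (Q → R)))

True

Substituting S=True, Q=False, R=False:
R → Q = False → False = True
(R → Q) ↔ Q = True ↔ False = False
R ⊕ S = False ⊕ True = True
Q ∧ R = False ∧ False = False
(Q ∧ R) ∨ R = False ∨ False = False
(R ⊕ S) ⊕ ((Q ∧ R) ∨ R) = True ⊕ False = True
Q → R = False → False = True
((R ⊕ S) ⊕ ((Q ∧ R) ∨ R)) → (Q → R) = True → True = True
(((R ⊕ S) ⊕ ((Q ∧ R) ∨ R)) → (Q → R)) ∧ S = True ∧ True = True
¬((((R ⊕ S) ⊕ ((Q ∧ R) ∨ R)) → (Q → R)) ∧ S) = ¬True = False
Q ∧ ¬((((R ⊕ S) ⊕ ((Q ∧ R) ∨ R)) → (Q → R)) ∧ S) = False ∧ False = False
(Q ∧ ¬((((R ⊕ S) ⊕ ((Q ∧ R) ∨ R)) → (Q → R)) ∧ S)) → S = False → True = True
¬((Q ∧ ¬((((R ⊕ S) ⊕ ((Q ∧ R) ∨ R)) → (Q → R)) ∧ S)) → S) = ¬True = False
Q → R = False → False = True
R → (Q → R) = False → True = True
¬((Q ∧ ¬((((R ⊕ S) ⊕ ((Q ∧ R) ∨ R)) → (Q → R)) ∧ S)) → S) ∨ (R → (Q → R)) = False ∨ True = True
((R → Q) ↔ Q) ⊕ (¬((Q ∧ ¬((((R ⊕ S) ⊕ ((Q ∧ R) ∨ R)) → (Q → R)) ∧ S)) → S) ∨ (R → (Q → R))) = False ⊕ True = True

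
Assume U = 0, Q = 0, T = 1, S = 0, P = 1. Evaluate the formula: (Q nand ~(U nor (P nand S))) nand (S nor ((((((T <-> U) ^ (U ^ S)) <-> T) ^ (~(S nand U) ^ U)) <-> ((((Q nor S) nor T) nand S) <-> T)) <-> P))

Substituting U=0, Q=0, T=1, S=0, P=1:
P nand S = 1 nand 0 = 1
U nor (P nand S) = 0 nor 1 = 0
~(U nor (P nand S)) = ~0 = 1
Q nand ~(U nor (P nand S)) = 0 nand 1 = 1
T <-> U = 1 <-> 0 = 0
U ^ S = 0 ^ 0 = 0
(T <-> U) ^ (U ^ S) = 0 ^ 0 = 0
((T <-> U) ^ (U ^ S)) <-> T = 0 <-> 1 = 0
S nand U = 0 nand 0 = 1
~(S nand U) = ~1 = 0
~(S nand U) ^ U = 0 ^ 0 = 0
(((T <-> U) ^ (U ^ S)) <-> T) ^ (~(S nand U) ^ U) = 0 ^ 0 = 0
Q nor S = 0 nor 0 = 1
(Q nor S) nor T = 1 nor 1 = 0
((Q nor S) nor T) nand S = 0 nand 0 = 1
(((Q nor S) nor T) nand S) <-> T = 1 <-> 1 = 1
((((T <-> U) ^ (U ^ S)) <-> T) ^ (~(S nand U) ^ U)) <-> ((((Q nor S) nor T) nand S) <-> T) = 0 <-> 1 = 0
(((((T <-> U) ^ (U ^ S)) <-> T) ^ (~(S nand U) ^ U)) <-> ((((Q nor S) nor T) nand S) <-> T)) <-> P = 0 <-> 1 = 0
S nor ((((((T <-> U) ^ (U ^ S)) <-> T) ^ (~(S nand U) ^ U)) <-> ((((Q nor S) nor T) nand S) <-> T)) <-> P) = 0 nor 0 = 1
(Q nand ~(U nor (P nand S))) nand (S nor ((((((T <-> U) ^ (U ^ S)) <-> T) ^ (~(S nand U) ^ U)) <-> ((((Q nor S) nor T) nand S) <-> T)) <-> P)) = 1 nand 1 = 0

0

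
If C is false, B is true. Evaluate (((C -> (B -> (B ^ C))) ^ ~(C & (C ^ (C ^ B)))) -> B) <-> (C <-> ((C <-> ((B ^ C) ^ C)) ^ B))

Substituting C=False, B=True:
B ^ C = True ^ False = True
B -> (B ^ C) = True -> True = True
C -> (B -> (B ^ C)) = False -> True = True
C ^ B = False ^ True = True
C ^ (C ^ B) = False ^ True = True
C & (C ^ (C ^ B)) = False & True = False
~(C & (C ^ (C ^ B))) = ~False = True
(C -> (B -> (B ^ C))) ^ ~(C & (C ^ (C ^ B))) = True ^ True = False
((C -> (B -> (B ^ C))) ^ ~(C & (C ^ (C ^ B)))) -> B = False -> True = True
B ^ C = True ^ False = True
(B ^ C) ^ C = True ^ False = True
C <-> ((B ^ C) ^ C) = False <-> True = False
(C <-> ((B ^ C) ^ C)) ^ B = False ^ True = True
C <-> ((C <-> ((B ^ C) ^ C)) ^ B) = False <-> True = False
(((C -> (B -> (B ^ C))) ^ ~(C & (C ^ (C ^ B)))) -> B) <-> (C <-> ((C <-> ((B ^ C) ^ C)) ^ B)) = True <-> False = False

False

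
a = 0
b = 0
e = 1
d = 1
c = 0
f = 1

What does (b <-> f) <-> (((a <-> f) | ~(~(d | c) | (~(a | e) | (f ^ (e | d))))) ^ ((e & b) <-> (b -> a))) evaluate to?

Substituting a=0, b=0, e=1, d=1, c=0, f=1:
b <-> f = 0 <-> 1 = 0
a <-> f = 0 <-> 1 = 0
d | c = 1 | 0 = 1
~(d | c) = ~1 = 0
a | e = 0 | 1 = 1
~(a | e) = ~1 = 0
e | d = 1 | 1 = 1
f ^ (e | d) = 1 ^ 1 = 0
~(a | e) | (f ^ (e | d)) = 0 | 0 = 0
~(d | c) | (~(a | e) | (f ^ (e | d))) = 0 | 0 = 0
~(~(d | c) | (~(a | e) | (f ^ (e | d)))) = ~0 = 1
(a <-> f) | ~(~(d | c) | (~(a | e) | (f ^ (e | d)))) = 0 | 1 = 1
e & b = 1 & 0 = 0
b -> a = 0 -> 0 = 1
(e & b) <-> (b -> a) = 0 <-> 1 = 0
((a <-> f) | ~(~(d | c) | (~(a | e) | (f ^ (e | d))))) ^ ((e & b) <-> (b -> a)) = 1 ^ 0 = 1
(b <-> f) <-> (((a <-> f) | ~(~(d | c) | (~(a | e) | (f ^ (e | d))))) ^ ((e & b) <-> (b -> a))) = 0 <-> 1 = 0

0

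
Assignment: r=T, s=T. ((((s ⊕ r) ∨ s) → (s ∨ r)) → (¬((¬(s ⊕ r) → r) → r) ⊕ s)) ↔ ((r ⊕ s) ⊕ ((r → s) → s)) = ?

s ⊕ r = T ⊕ T = F
(s ⊕ r) ∨ s = F ∨ T = T
s ∨ r = T ∨ T = T
((s ⊕ r) ∨ s) → (s ∨ r) = T → T = T
s ⊕ r = T ⊕ T = F
¬(s ⊕ r) = ¬F = T
¬(s ⊕ r) → r = T → T = T
(¬(s ⊕ r) → r) → r = T → T = T
¬((¬(s ⊕ r) → r) → r) = ¬T = F
¬((¬(s ⊕ r) → r) → r) ⊕ s = F ⊕ T = T
(((s ⊕ r) ∨ s) → (s ∨ r)) → (¬((¬(s ⊕ r) → r) → r) ⊕ s) = T → T = T
r ⊕ s = T ⊕ T = F
r → s = T → T = T
(r → s) → s = T → T = T
(r ⊕ s) ⊕ ((r → s) → s) = F ⊕ T = T
((((s ⊕ r) ∨ s) → (s ∨ r)) → (¬((¬(s ⊕ r) → r) → r) ⊕ s)) ↔ ((r ⊕ s) ⊕ ((r → s) → s)) = T ↔ T = T

T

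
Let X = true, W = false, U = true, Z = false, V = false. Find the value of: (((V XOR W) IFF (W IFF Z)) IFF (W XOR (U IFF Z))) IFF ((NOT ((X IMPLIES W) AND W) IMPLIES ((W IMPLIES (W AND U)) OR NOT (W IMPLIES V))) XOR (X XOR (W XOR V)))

V XOR W = false XOR false = false
W IFF Z = false IFF false = true
(V XOR W) IFF (W IFF Z) = false IFF true = false
U IFF Z = true IFF false = false
W XOR (U IFF Z) = false XOR false = false
((V XOR W) IFF (W IFF Z)) IFF (W XOR (U IFF Z)) = false IFF false = true
X IMPLIES W = true IMPLIES false = false
(X IMPLIES W) AND W = false AND false = false
NOT ((X IMPLIES W) AND W) = NOT false = true
W AND U = false AND true = false
W IMPLIES (W AND U) = false IMPLIES false = true
W IMPLIES V = false IMPLIES false = true
NOT (W IMPLIES V) = NOT true = false
(W IMPLIES (W AND U)) OR NOT (W IMPLIES V) = true OR false = true
NOT ((X IMPLIES W) AND W) IMPLIES ((W IMPLIES (W AND U)) OR NOT (W IMPLIES V)) = true IMPLIES true = true
W XOR V = false XOR false = false
X XOR (W XOR V) = true XOR false = true
(NOT ((X IMPLIES W) AND W) IMPLIES ((W IMPLIES (W AND U)) OR NOT (W IMPLIES V))) XOR (X XOR (W XOR V)) = true XOR true = false
(((V XOR W) IFF (W IFF Z)) IFF (W XOR (U IFF Z))) IFF ((NOT ((X IMPLIES W) AND W) IMPLIES ((W IMPLIES (W AND U)) OR NOT (W IMPLIES V))) XOR (X XOR (W XOR V))) = true IFF false = false

false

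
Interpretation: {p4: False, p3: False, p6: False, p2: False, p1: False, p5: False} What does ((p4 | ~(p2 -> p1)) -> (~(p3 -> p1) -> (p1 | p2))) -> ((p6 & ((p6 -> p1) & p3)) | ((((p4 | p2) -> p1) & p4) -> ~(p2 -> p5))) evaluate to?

Substituting p4=False, p3=False, p6=False, p2=False, p1=False, p5=False:
p2 -> p1 = False -> False = True
~(p2 -> p1) = ~True = False
p4 | ~(p2 -> p1) = False | False = False
p3 -> p1 = False -> False = True
~(p3 -> p1) = ~True = False
p1 | p2 = False | False = False
~(p3 -> p1) -> (p1 | p2) = False -> False = True
(p4 | ~(p2 -> p1)) -> (~(p3 -> p1) -> (p1 | p2)) = False -> True = True
p6 -> p1 = False -> False = True
(p6 -> p1) & p3 = True & False = False
p6 & ((p6 -> p1) & p3) = False & False = False
p4 | p2 = False | False = False
(p4 | p2) -> p1 = False -> False = True
((p4 | p2) -> p1) & p4 = True & False = False
p2 -> p5 = False -> False = True
~(p2 -> p5) = ~True = False
(((p4 | p2) -> p1) & p4) -> ~(p2 -> p5) = False -> False = True
(p6 & ((p6 -> p1) & p3)) | ((((p4 | p2) -> p1) & p4) -> ~(p2 -> p5)) = False | True = True
((p4 | ~(p2 -> p1)) -> (~(p3 -> p1) -> (p1 | p2))) -> ((p6 & ((p6 -> p1) & p3)) | ((((p4 | p2) -> p1) & p4) -> ~(p2 -> p5))) = True -> True = True

True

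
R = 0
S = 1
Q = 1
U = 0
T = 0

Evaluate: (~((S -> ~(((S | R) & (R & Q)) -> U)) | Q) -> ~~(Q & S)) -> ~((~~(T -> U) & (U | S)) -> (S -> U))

Substituting R=0, S=1, Q=1, U=0, T=0:
S | R = 1 | 0 = 1
R & Q = 0 & 1 = 0
(S | R) & (R & Q) = 1 & 0 = 0
((S | R) & (R & Q)) -> U = 0 -> 0 = 1
~(((S | R) & (R & Q)) -> U) = ~1 = 0
S -> ~(((S | R) & (R & Q)) -> U) = 1 -> 0 = 0
(S -> ~(((S | R) & (R & Q)) -> U)) | Q = 0 | 1 = 1
~((S -> ~(((S | R) & (R & Q)) -> U)) | Q) = ~1 = 0
Q & S = 1 & 1 = 1
~(Q & S) = ~1 = 0
~~(Q & S) = ~0 = 1
~((S -> ~(((S | R) & (R & Q)) -> U)) | Q) -> ~~(Q & S) = 0 -> 1 = 1
T -> U = 0 -> 0 = 1
~(T -> U) = ~1 = 0
~~(T -> U) = ~0 = 1
U | S = 0 | 1 = 1
~~(T -> U) & (U | S) = 1 & 1 = 1
S -> U = 1 -> 0 = 0
(~~(T -> U) & (U | S)) -> (S -> U) = 1 -> 0 = 0
~((~~(T -> U) & (U | S)) -> (S -> U)) = ~0 = 1
(~((S -> ~(((S | R) & (R & Q)) -> U)) | Q) -> ~~(Q & S)) -> ~((~~(T -> U) & (U | S)) -> (S -> U)) = 1 -> 1 = 1

1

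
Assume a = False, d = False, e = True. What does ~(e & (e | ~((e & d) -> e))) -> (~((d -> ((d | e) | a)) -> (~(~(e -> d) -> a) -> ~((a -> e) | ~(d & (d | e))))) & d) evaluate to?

True

e & d = True & False = False
(e & d) -> e = False -> True = True
~((e & d) -> e) = ~True = False
e | ~((e & d) -> e) = True | False = True
e & (e | ~((e & d) -> e)) = True & True = True
~(e & (e | ~((e & d) -> e))) = ~True = False
d | e = False | True = True
(d | e) | a = True | False = True
d -> ((d | e) | a) = False -> True = True
e -> d = True -> False = False
~(e -> d) = ~False = True
~(e -> d) -> a = True -> False = False
~(~(e -> d) -> a) = ~False = True
a -> e = False -> True = True
d | e = False | True = True
d & (d | e) = False & True = False
~(d & (d | e)) = ~False = True
(a -> e) | ~(d & (d | e)) = True | True = True
~((a -> e) | ~(d & (d | e))) = ~True = False
~(~(e -> d) -> a) -> ~((a -> e) | ~(d & (d | e))) = True -> False = False
(d -> ((d | e) | a)) -> (~(~(e -> d) -> a) -> ~((a -> e) | ~(d & (d | e)))) = True -> False = False
~((d -> ((d | e) | a)) -> (~(~(e -> d) -> a) -> ~((a -> e) | ~(d & (d | e))))) = ~False = True
~((d -> ((d | e) | a)) -> (~(~(e -> d) -> a) -> ~((a -> e) | ~(d & (d | e))))) & d = True & False = False
~(e & (e | ~((e & d) -> e))) -> (~((d -> ((d | e) | a)) -> (~(~(e -> d) -> a) -> ~((a -> e) | ~(d & (d | e))))) & d) = False -> False = True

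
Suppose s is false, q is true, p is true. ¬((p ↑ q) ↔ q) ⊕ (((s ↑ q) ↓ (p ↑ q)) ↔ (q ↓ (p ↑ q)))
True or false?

F

Substituting s=F, q=T, p=T:
p ↑ q = T ↑ T = F
(p ↑ q) ↔ q = F ↔ T = F
¬((p ↑ q) ↔ q) = ¬F = T
s ↑ q = F ↑ T = T
p ↑ q = T ↑ T = F
(s ↑ q) ↓ (p ↑ q) = T ↓ F = F
p ↑ q = T ↑ T = F
q ↓ (p ↑ q) = T ↓ F = F
((s ↑ q) ↓ (p ↑ q)) ↔ (q ↓ (p ↑ q)) = F ↔ F = T
¬((p ↑ q) ↔ q) ⊕ (((s ↑ q) ↓ (p ↑ q)) ↔ (q ↓ (p ↑ q))) = T ⊕ T = F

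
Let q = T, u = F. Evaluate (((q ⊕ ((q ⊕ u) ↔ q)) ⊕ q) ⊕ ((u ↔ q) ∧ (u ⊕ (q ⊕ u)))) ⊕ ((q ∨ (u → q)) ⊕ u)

F

q ⊕ u = T ⊕ F = T
(q ⊕ u) ↔ q = T ↔ T = T
q ⊕ ((q ⊕ u) ↔ q) = T ⊕ T = F
(q ⊕ ((q ⊕ u) ↔ q)) ⊕ q = F ⊕ T = T
u ↔ q = F ↔ T = F
q ⊕ u = T ⊕ F = T
u ⊕ (q ⊕ u) = F ⊕ T = T
(u ↔ q) ∧ (u ⊕ (q ⊕ u)) = F ∧ T = F
((q ⊕ ((q ⊕ u) ↔ q)) ⊕ q) ⊕ ((u ↔ q) ∧ (u ⊕ (q ⊕ u))) = T ⊕ F = T
u → q = F → T = T
q ∨ (u → q) = T ∨ T = T
(q ∨ (u → q)) ⊕ u = T ⊕ F = T
(((q ⊕ ((q ⊕ u) ↔ q)) ⊕ q) ⊕ ((u ↔ q) ∧ (u ⊕ (q ⊕ u)))) ⊕ ((q ∨ (u → q)) ⊕ u) = T ⊕ T = F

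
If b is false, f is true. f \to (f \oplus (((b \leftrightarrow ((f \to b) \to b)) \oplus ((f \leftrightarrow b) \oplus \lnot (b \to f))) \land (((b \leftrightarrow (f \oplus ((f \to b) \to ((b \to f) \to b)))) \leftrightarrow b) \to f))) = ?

\text{True}

f \to b = \text{True} \to \text{False} = \text{False}
(f \to b) \to b = \text{False} \to \text{False} = \text{True}
b \leftrightarrow ((f \to b) \to b) = \text{False} \leftrightarrow \text{True} = \text{False}
f \leftrightarrow b = \text{True} \leftrightarrow \text{False} = \text{False}
b \to f = \text{False} \to \text{True} = \text{True}
\lnot (b \to f) = \lnot \text{True} = \text{False}
(f \leftrightarrow b) \oplus \lnot (b \to f) = \text{False} \oplus \text{False} = \text{False}
(b \leftrightarrow ((f \to b) \to b)) \oplus ((f \leftrightarrow b) \oplus \lnot (b \to f)) = \text{False} \oplus \text{False} = \text{False}
f \to b = \text{True} \to \text{False} = \text{False}
b \to f = \text{False} \to \text{True} = \text{True}
(b \to f) \to b = \text{True} \to \text{False} = \text{False}
(f \to b) \to ((b \to f) \to b) = \text{False} \to \text{False} = \text{True}
f \oplus ((f \to b) \to ((b \to f) \to b)) = \text{True} \oplus \text{True} = \text{False}
b \leftrightarrow (f \oplus ((f \to b) \to ((b \to f) \to b))) = \text{False} \leftrightarrow \text{False} = \text{True}
(b \leftrightarrow (f \oplus ((f \to b) \to ((b \to f) \to b)))) \leftrightarrow b = \text{True} \leftrightarrow \text{False} = \text{False}
((b \leftrightarrow (f \oplus ((f \to b) \to ((b \to f) \to b)))) \leftrightarrow b) \to f = \text{False} \to \text{True} = \text{True}
((b \leftrightarrow ((f \to b) \to b)) \oplus ((f \leftrightarrow b) \oplus \lnot (b \to f))) \land (((b \leftrightarrow (f \oplus ((f \to b) \to ((b \to f) \to b)))) \leftrightarrow b) \to f) = \text{False} \land \text{True} = \text{False}
f \oplus (((b \leftrightarrow ((f \to b) \to b)) \oplus ((f \leftrightarrow b) \oplus \lnot (b \to f))) \land (((b \leftrightarrow (f \oplus ((f \to b) \to ((b \to f) \to b)))) \leftrightarrow b) \to f)) = \text{True} \oplus \text{False} = \text{True}
f \to (f \oplus (((b \leftrightarrow ((f \to b) \to b)) \oplus ((f \leftrightarrow b) \oplus \lnot (b \to f))) \land (((b \leftrightarrow (f \oplus ((f \to b) \to ((b \to f) \to b)))) \leftrightarrow b) \to f))) = \text{True} \to \text{True} = \text{True}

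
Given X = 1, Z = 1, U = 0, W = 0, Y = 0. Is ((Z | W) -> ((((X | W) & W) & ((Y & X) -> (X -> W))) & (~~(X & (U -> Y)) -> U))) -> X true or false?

1

Z | W = 1 | 0 = 1
X | W = 1 | 0 = 1
(X | W) & W = 1 & 0 = 0
Y & X = 0 & 1 = 0
X -> W = 1 -> 0 = 0
(Y & X) -> (X -> W) = 0 -> 0 = 1
((X | W) & W) & ((Y & X) -> (X -> W)) = 0 & 1 = 0
U -> Y = 0 -> 0 = 1
X & (U -> Y) = 1 & 1 = 1
~(X & (U -> Y)) = ~1 = 0
~~(X & (U -> Y)) = ~0 = 1
~~(X & (U -> Y)) -> U = 1 -> 0 = 0
(((X | W) & W) & ((Y & X) -> (X -> W))) & (~~(X & (U -> Y)) -> U) = 0 & 0 = 0
(Z | W) -> ((((X | W) & W) & ((Y & X) -> (X -> W))) & (~~(X & (U -> Y)) -> U)) = 1 -> 0 = 0
((Z | W) -> ((((X | W) & W) & ((Y & X) -> (X -> W))) & (~~(X & (U -> Y)) -> U))) -> X = 0 -> 1 = 1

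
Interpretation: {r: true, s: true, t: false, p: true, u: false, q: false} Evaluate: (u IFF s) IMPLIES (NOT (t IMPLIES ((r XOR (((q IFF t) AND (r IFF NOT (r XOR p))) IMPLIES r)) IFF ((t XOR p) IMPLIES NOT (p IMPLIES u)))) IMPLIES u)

true

u IFF s = false IFF true = false
q IFF t = false IFF false = true
r XOR p = true XOR true = false
NOT (r XOR p) = NOT false = true
r IFF NOT (r XOR p) = true IFF true = true
(q IFF t) AND (r IFF NOT (r XOR p)) = true AND true = true
((q IFF t) AND (r IFF NOT (r XOR p))) IMPLIES r = true IMPLIES true = true
r XOR (((q IFF t) AND (r IFF NOT (r XOR p))) IMPLIES r) = true XOR true = false
t XOR p = false XOR true = true
p IMPLIES u = true IMPLIES false = false
NOT (p IMPLIES u) = NOT false = true
(t XOR p) IMPLIES NOT (p IMPLIES u) = true IMPLIES true = true
(r XOR (((q IFF t) AND (r IFF NOT (r XOR p))) IMPLIES r)) IFF ((t XOR p) IMPLIES NOT (p IMPLIES u)) = false IFF true = false
t IMPLIES ((r XOR (((q IFF t) AND (r IFF NOT (r XOR p))) IMPLIES r)) IFF ((t XOR p) IMPLIES NOT (p IMPLIES u))) = false IMPLIES false = true
NOT (t IMPLIES ((r XOR (((q IFF t) AND (r IFF NOT (r XOR p))) IMPLIES r)) IFF ((t XOR p) IMPLIES NOT (p IMPLIES u)))) = NOT true = false
NOT (t IMPLIES ((r XOR (((q IFF t) AND (r IFF NOT (r XOR p))) IMPLIES r)) IFF ((t XOR p) IMPLIES NOT (p IMPLIES u)))) IMPLIES u = false IMPLIES false = true
(u IFF s) IMPLIES (NOT (t IMPLIES ((r XOR (((q IFF t) AND (r IFF NOT (r XOR p))) IMPLIES r)) IFF ((t XOR p) IMPLIES NOT (p IMPLIES u)))) IMPLIES u) = false IMPLIES true = true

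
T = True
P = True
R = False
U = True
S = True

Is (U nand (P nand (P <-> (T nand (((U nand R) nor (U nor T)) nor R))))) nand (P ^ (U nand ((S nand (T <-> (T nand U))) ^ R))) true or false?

True

U nand R = True nand False = True
U nor T = True nor True = False
(U nand R) nor (U nor T) = True nor False = False
((U nand R) nor (U nor T)) nor R = False nor False = True
T nand (((U nand R) nor (U nor T)) nor R) = True nand True = False
P <-> (T nand (((U nand R) nor (U nor T)) nor R)) = True <-> False = False
P nand (P <-> (T nand (((U nand R) nor (U nor T)) nor R))) = True nand False = True
U nand (P nand (P <-> (T nand (((U nand R) nor (U nor T)) nor R)))) = True nand True = False
T nand U = True nand True = False
T <-> (T nand U) = True <-> False = False
S nand (T <-> (T nand U)) = True nand False = True
(S nand (T <-> (T nand U))) ^ R = True ^ False = True
U nand ((S nand (T <-> (T nand U))) ^ R) = True nand True = False
P ^ (U nand ((S nand (T <-> (T nand U))) ^ R)) = True ^ False = True
(U nand (P nand (P <-> (T nand (((U nand R) nor (U nor T)) nor R))))) nand (P ^ (U nand ((S nand (T <-> (T nand U))) ^ R))) = False nand True = True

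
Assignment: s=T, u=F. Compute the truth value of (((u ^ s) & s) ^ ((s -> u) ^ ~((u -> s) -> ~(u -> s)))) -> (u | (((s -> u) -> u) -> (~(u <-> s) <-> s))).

u ^ s = F ^ T = T
(u ^ s) & s = T & T = T
s -> u = T -> F = F
u -> s = F -> T = T
u -> s = F -> T = T
~(u -> s) = ~T = F
(u -> s) -> ~(u -> s) = T -> F = F
~((u -> s) -> ~(u -> s)) = ~F = T
(s -> u) ^ ~((u -> s) -> ~(u -> s)) = F ^ T = T
((u ^ s) & s) ^ ((s -> u) ^ ~((u -> s) -> ~(u -> s))) = T ^ T = F
s -> u = T -> F = F
(s -> u) -> u = F -> F = T
u <-> s = F <-> T = F
~(u <-> s) = ~F = T
~(u <-> s) <-> s = T <-> T = T
((s -> u) -> u) -> (~(u <-> s) <-> s) = T -> T = T
u | (((s -> u) -> u) -> (~(u <-> s) <-> s)) = F | T = T
(((u ^ s) & s) ^ ((s -> u) ^ ~((u -> s) -> ~(u -> s)))) -> (u | (((s -> u) -> u) -> (~(u <-> s) <-> s))) = F -> T = T

T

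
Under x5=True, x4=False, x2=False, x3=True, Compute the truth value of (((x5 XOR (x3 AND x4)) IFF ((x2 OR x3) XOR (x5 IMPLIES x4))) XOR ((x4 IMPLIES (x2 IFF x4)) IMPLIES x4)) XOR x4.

x3 AND x4 = True AND False = False
x5 XOR (x3 AND x4) = True XOR False = True
x2 OR x3 = False OR True = True
x5 IMPLIES x4 = True IMPLIES False = False
(x2 OR x3) XOR (x5 IMPLIES x4) = True XOR False = True
(x5 XOR (x3 AND x4)) IFF ((x2 OR x3) XOR (x5 IMPLIES x4)) = True IFF True = True
x2 IFF x4 = False IFF False = True
x4 IMPLIES (x2 IFF x4) = False IMPLIES True = True
(x4 IMPLIES (x2 IFF x4)) IMPLIES x4 = True IMPLIES False = False
((x5 XOR (x3 AND x4)) IFF ((x2 OR x3) XOR (x5 IMPLIES x4))) XOR ((x4 IMPLIES (x2 IFF x4)) IMPLIES x4) = True XOR False = True
(((x5 XOR (x3 AND x4)) IFF ((x2 OR x3) XOR (x5 IMPLIES x4))) XOR ((x4 IMPLIES (x2 IFF x4)) IMPLIES x4)) XOR x4 = True XOR False = True

True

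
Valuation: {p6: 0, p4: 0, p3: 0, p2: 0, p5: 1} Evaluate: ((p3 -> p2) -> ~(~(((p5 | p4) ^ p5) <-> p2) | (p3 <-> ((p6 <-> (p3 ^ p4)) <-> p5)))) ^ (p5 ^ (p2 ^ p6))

p3 -> p2 = 0 -> 0 = 1
p5 | p4 = 1 | 0 = 1
(p5 | p4) ^ p5 = 1 ^ 1 = 0
((p5 | p4) ^ p5) <-> p2 = 0 <-> 0 = 1
~(((p5 | p4) ^ p5) <-> p2) = ~1 = 0
p3 ^ p4 = 0 ^ 0 = 0
p6 <-> (p3 ^ p4) = 0 <-> 0 = 1
(p6 <-> (p3 ^ p4)) <-> p5 = 1 <-> 1 = 1
p3 <-> ((p6 <-> (p3 ^ p4)) <-> p5) = 0 <-> 1 = 0
~(((p5 | p4) ^ p5) <-> p2) | (p3 <-> ((p6 <-> (p3 ^ p4)) <-> p5)) = 0 | 0 = 0
~(~(((p5 | p4) ^ p5) <-> p2) | (p3 <-> ((p6 <-> (p3 ^ p4)) <-> p5))) = ~0 = 1
(p3 -> p2) -> ~(~(((p5 | p4) ^ p5) <-> p2) | (p3 <-> ((p6 <-> (p3 ^ p4)) <-> p5))) = 1 -> 1 = 1
p2 ^ p6 = 0 ^ 0 = 0
p5 ^ (p2 ^ p6) = 1 ^ 0 = 1
((p3 -> p2) -> ~(~(((p5 | p4) ^ p5) <-> p2) | (p3 <-> ((p6 <-> (p3 ^ p4)) <-> p5)))) ^ (p5 ^ (p2 ^ p6)) = 1 ^ 1 = 0

0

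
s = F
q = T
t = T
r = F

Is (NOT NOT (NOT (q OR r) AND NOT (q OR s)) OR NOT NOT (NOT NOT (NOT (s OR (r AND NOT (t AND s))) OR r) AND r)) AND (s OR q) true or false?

F

q OR r = T OR F = T
NOT (q OR r) = NOT T = F
q OR s = T OR F = T
NOT (q OR s) = NOT T = F
NOT (q OR r) AND NOT (q OR s) = F AND F = F
NOT (NOT (q OR r) AND NOT (q OR s)) = NOT F = T
NOT NOT (NOT (q OR r) AND NOT (q OR s)) = NOT T = F
t AND s = T AND F = F
NOT (t AND s) = NOT F = T
r AND NOT (t AND s) = F AND T = F
s OR (r AND NOT (t AND s)) = F OR F = F
NOT (s OR (r AND NOT (t AND s))) = NOT F = T
NOT (s OR (r AND NOT (t AND s))) OR r = T OR F = T
NOT (NOT (s OR (r AND NOT (t AND s))) OR r) = NOT T = F
NOT NOT (NOT (s OR (r AND NOT (t AND s))) OR r) = NOT F = T
NOT NOT (NOT (s OR (r AND NOT (t AND s))) OR r) AND r = T AND F = F
NOT (NOT NOT (NOT (s OR (r AND NOT (t AND s))) OR r) AND r) = NOT F = T
NOT NOT (NOT NOT (NOT (s OR (r AND NOT (t AND s))) OR r) AND r) = NOT T = F
NOT NOT (NOT (q OR r) AND NOT (q OR s)) OR NOT NOT (NOT NOT (NOT (s OR (r AND NOT (t AND s))) OR r) AND r) = F OR F = F
s OR q = F OR T = T
(NOT NOT (NOT (q OR r) AND NOT (q OR s)) OR NOT NOT (NOT NOT (NOT (s OR (r AND NOT (t AND s))) OR r) AND r)) AND (s OR q) = F AND T = F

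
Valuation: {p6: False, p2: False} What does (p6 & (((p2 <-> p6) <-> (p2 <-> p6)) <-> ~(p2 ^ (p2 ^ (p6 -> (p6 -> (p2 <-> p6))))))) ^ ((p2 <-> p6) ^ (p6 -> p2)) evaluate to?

False

p2 <-> p6 = False <-> False = True
p2 <-> p6 = False <-> False = True
(p2 <-> p6) <-> (p2 <-> p6) = True <-> True = True
p2 <-> p6 = False <-> False = True
p6 -> (p2 <-> p6) = False -> True = True
p6 -> (p6 -> (p2 <-> p6)) = False -> True = True
p2 ^ (p6 -> (p6 -> (p2 <-> p6))) = False ^ True = True
p2 ^ (p2 ^ (p6 -> (p6 -> (p2 <-> p6)))) = False ^ True = True
~(p2 ^ (p2 ^ (p6 -> (p6 -> (p2 <-> p6))))) = ~True = False
((p2 <-> p6) <-> (p2 <-> p6)) <-> ~(p2 ^ (p2 ^ (p6 -> (p6 -> (p2 <-> p6))))) = True <-> False = False
p6 & (((p2 <-> p6) <-> (p2 <-> p6)) <-> ~(p2 ^ (p2 ^ (p6 -> (p6 -> (p2 <-> p6)))))) = False & False = False
p2 <-> p6 = False <-> False = True
p6 -> p2 = False -> False = True
(p2 <-> p6) ^ (p6 -> p2) = True ^ True = False
(p6 & (((p2 <-> p6) <-> (p2 <-> p6)) <-> ~(p2 ^ (p2 ^ (p6 -> (p6 -> (p2 <-> p6))))))) ^ ((p2 <-> p6) ^ (p6 -> p2)) = False ^ False = False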